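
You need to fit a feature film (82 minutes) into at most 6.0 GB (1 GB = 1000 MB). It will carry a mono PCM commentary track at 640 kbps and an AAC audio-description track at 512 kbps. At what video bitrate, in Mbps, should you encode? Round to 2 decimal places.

Budget: 6.0 GB = 48000.0 Mb.
82 min = 4920 s
Total bitrate budget: 48000.0 Mb / 4920 s = 9.756 Mbps.
Audio total: 640 + 512 = 1152 kbps = 1.152 Mbps.
Video: 9.756 − 1.152 = 8.604 Mbps.

8.60 Mbps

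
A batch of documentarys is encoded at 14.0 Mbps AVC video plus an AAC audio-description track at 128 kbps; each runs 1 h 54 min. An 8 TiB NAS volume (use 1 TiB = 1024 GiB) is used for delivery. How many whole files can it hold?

1 h 54 min = 114 min = 6840 s
Audio: 128 kbps = 0.128 Mbps.
Total bitrate: 14.128 Mbps.
Per item: 14.128 Mbps × 6840 s = 96,636 Mb = 12,079 MB.
Capacity: 8 TiB = 70,368,744 Mb; 728.19 items → 728 complete.

728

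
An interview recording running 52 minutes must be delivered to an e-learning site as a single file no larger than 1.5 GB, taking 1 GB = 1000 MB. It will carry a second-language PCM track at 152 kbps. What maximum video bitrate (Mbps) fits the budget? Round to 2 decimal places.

3.69 Mbps

Budget: 1.5 GB = 12000.0 Mb.
52 min = 3120 s
Total bitrate budget: 12000.0 Mb / 3120 s = 3.846 Mbps.
Audio: 152 kbps = 0.152 Mbps.
Video: 3.846 − 0.152 = 3.694 Mbps.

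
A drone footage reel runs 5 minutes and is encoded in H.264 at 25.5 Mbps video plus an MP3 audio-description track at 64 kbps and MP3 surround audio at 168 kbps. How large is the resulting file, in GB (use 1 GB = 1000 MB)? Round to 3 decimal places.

0.965 GB

5 min = 300 s
Audio total: 64 + 168 = 232 kbps = 0.232 Mbps.
Total bitrate: 25.5 + 0.232 = 25.732 Mbps.
Stream data: 25.732 Mbps × 300 s = 7719.6 Mb.
7,720 Mb ÷ 8 = 965.0 MB → 0.9649 GB.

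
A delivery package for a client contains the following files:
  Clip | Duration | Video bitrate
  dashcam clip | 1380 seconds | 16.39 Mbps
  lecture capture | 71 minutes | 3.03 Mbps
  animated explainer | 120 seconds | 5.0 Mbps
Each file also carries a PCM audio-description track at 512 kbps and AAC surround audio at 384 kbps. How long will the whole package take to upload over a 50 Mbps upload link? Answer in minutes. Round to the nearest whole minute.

14 minutes

Audio total: 512 + 384 = 896 kbps = 0.896 Mbps.
dashcam clip: 17.286 Mbps × 1380 s = 23854.7 Mb
lecture capture: 3.926 Mbps × 4260 s = 16724.8 Mb
animated explainer: 5.896 Mbps × 120 s = 707.5 Mb
Total: 41287.0 Mb = 5160.9 MB.
At 50 Mbps: 41287.0 / 50 = 826 s ≈ 13.8 minutes.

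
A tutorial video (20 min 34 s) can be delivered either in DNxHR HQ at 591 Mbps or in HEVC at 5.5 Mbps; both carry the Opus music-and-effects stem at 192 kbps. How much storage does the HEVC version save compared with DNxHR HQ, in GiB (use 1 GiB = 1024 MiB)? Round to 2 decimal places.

84.11 GiB

20 min 34 s = 1234 s
Audio: 192 kbps = 0.192 Mbps.
DNxHR HQ: 591.192 Mbps × 1234 s = 729530.9 Mb = 84.929 GiB.
HEVC: 5.692 Mbps × 1234 s = 7023.9 Mb = 0.818 GiB.
Saving: 84.929 − 0.818 = 84.111 GiB.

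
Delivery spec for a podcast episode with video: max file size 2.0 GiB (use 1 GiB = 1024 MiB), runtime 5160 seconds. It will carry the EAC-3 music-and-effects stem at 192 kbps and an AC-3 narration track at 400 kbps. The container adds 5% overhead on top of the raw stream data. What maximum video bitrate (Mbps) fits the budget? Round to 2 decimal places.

Budget: 2.0 GiB = 17179.9 Mb.
Stream payload after overhead: 17179.9 / 1.05 = 16361.8 Mb.
Total bitrate budget: 16361.8 Mb / 5160 s = 3.171 Mbps.
Audio total: 192 + 400 = 592 kbps = 0.592 Mbps.
Video: 3.171 − 0.592 = 2.579 Mbps.

2.58 Mbps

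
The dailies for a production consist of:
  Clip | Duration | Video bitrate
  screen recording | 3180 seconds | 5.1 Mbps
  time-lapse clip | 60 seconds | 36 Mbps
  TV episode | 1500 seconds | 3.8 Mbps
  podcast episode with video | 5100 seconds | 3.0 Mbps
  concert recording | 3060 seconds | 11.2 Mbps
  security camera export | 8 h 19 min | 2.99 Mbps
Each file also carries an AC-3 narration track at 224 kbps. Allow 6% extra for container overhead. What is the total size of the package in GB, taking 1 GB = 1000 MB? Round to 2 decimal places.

Audio: 224 kbps = 0.224 Mbps.
screen recording: 5.324 Mbps × 3180 s × 1.06 = 17946.1 Mb
time-lapse clip: 36.224 Mbps × 60 s × 1.06 = 2303.8 Mb
TV episode: 4.024 Mbps × 1500 s × 1.06 = 6398.2 Mb
podcast episode with video: 3.224 Mbps × 5100 s × 1.06 = 17428.9 Mb
concert recording: 11.424 Mbps × 3060 s × 1.06 = 37054.9 Mb
security camera export: 3.214 Mbps × 29940 s × 1.06 = 102000.8 Mb
Total: 183132.8 Mb = 22891.6 MB.
= 22.89 GB.

22.89 GB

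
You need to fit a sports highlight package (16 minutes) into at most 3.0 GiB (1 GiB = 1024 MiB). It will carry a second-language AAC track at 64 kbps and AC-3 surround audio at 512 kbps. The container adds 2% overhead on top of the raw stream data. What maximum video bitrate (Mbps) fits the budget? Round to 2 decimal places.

Budget: 3.0 GiB = 25769.8 Mb.
Stream payload after overhead: 25769.8 / 1.02 = 25264.5 Mb.
16 min = 960 s
Total bitrate budget: 25264.5 Mb / 960 s = 26.317 Mbps.
Audio total: 64 + 512 = 576 kbps = 0.576 Mbps.
Video: 26.317 − 0.576 = 25.741 Mbps.

25.74 Mbps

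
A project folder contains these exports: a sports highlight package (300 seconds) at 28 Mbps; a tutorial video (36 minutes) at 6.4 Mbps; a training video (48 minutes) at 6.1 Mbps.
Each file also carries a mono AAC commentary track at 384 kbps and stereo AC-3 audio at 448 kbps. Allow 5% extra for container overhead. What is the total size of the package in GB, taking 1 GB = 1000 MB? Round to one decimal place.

Audio total: 384 + 448 = 832 kbps = 0.832 Mbps.
sports highlight package: 28.832 Mbps × 300 s × 1.05 = 9082.1 Mb
tutorial video: 7.232 Mbps × 2160 s × 1.05 = 16402.2 Mb
training video: 6.932 Mbps × 2880 s × 1.05 = 20962.4 Mb
Total: 46446.6 Mb = 5805.8 MB.
= 5.806 GB.

5.8 GB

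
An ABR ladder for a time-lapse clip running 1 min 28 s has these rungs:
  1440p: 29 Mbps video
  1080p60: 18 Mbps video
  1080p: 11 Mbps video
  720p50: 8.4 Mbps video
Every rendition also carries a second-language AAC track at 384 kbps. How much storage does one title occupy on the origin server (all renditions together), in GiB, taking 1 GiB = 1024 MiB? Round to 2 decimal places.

1 min 28 s = 88 s
Audio: 384 kbps = 0.384 Mbps.
Sum of rendition bitrates: (29+0.384) + (18+0.384) + (11+0.384) + (8.4+0.384) = 67.936 Mbps.
× 88 s = 5,978 Mb = 747.3 MB = 0.696 GiB.

0.70 GiB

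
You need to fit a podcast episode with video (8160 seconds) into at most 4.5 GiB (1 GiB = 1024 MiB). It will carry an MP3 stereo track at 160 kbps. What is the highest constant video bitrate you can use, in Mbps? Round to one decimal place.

4.6 Mbps

Budget: 4.5 GiB = 38654.7 Mb.
Total bitrate budget: 38654.7 Mb / 8160 s = 4.737 Mbps.
Audio: 160 kbps = 0.160 Mbps.
Video: 4.737 − 0.160 = 4.577 Mbps.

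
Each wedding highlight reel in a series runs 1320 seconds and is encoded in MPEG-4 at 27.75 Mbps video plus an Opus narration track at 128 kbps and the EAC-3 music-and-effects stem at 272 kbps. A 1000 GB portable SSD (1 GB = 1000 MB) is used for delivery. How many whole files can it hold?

Audio total: 128 + 272 = 400 kbps = 0.400 Mbps.
Total bitrate: 28.150 Mbps.
Per item: 28.150 Mbps × 1320 s = 37,158 Mb = 4,645 MB.
Capacity: 1000 GB = 8,000,000 Mb; 215.30 items → 215 complete.

215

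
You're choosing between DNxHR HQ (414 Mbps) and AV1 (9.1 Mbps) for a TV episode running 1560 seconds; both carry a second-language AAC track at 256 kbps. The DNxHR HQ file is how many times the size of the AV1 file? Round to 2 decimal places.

Audio: 256 kbps = 0.256 Mbps.
DNxHR HQ: 414.256 Mbps × 1560 s = 646239.4 Mb = 80.780 GB.
AV1: 9.356 Mbps × 1560 s = 14595.4 Mb = 1.824 GB.
Ratio: 80.780 / 1.824 = 44.277.

44.28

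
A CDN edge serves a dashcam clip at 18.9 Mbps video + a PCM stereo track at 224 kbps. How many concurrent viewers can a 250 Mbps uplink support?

13

Audio: 224 kbps = 0.224 Mbps.
Per-viewer media rate: 19.124 Mbps.
250 Mbps = 250.0 Mbps; 250.0 / 19.124 = 13.07 → 13 viewers.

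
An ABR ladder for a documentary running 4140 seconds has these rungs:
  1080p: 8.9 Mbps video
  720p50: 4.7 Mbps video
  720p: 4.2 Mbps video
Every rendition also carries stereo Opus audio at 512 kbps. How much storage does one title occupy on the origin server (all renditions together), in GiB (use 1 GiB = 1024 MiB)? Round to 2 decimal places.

9.32 GiB

Audio: 512 kbps = 0.512 Mbps.
Sum of rendition bitrates: (8.9+0.512) + (4.7+0.512) + (4.2+0.512) = 19.336 Mbps.
× 4140 s = 80,051 Mb = 10,006 MB = 9.319 GiB.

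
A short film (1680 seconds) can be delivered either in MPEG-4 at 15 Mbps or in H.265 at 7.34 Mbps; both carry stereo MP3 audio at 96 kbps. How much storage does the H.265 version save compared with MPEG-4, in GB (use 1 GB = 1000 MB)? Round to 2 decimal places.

Audio: 96 kbps = 0.096 Mbps.
MPEG-4: 15.096 Mbps × 1680 s = 25361.3 Mb = 3.170 GB.
H.265: 7.436 Mbps × 1680 s = 12492.5 Mb = 1.562 GB.
Saving: 3.170 − 1.562 = 1.609 GB.

1.61 GB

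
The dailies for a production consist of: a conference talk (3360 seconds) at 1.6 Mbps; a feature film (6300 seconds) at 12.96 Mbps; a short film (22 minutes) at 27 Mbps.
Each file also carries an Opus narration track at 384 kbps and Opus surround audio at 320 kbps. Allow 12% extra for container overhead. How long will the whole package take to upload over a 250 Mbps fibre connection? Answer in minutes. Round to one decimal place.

Audio total: 384 + 320 = 704 kbps = 0.704 Mbps.
conference talk: 2.304 Mbps × 3360 s × 1.12 = 8670.4 Mb
feature film: 13.664 Mbps × 6300 s × 1.12 = 96413.2 Mb
short film: 27.704 Mbps × 1320 s × 1.12 = 40957.6 Mb
Total: 146041.2 Mb = 18255.1 MB.
At 250 Mbps: 146041.2 / 250 = 584 s ≈ 9.74 minutes.

9.7 minutes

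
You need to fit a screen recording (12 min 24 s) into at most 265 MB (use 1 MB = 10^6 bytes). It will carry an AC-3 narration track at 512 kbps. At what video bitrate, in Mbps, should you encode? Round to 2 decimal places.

Budget: 265 MB = 2120.0 Mb.
12 min 24 s = 744 s
Total bitrate budget: 2120.0 Mb / 744 s = 2.849 Mbps.
Audio: 512 kbps = 0.512 Mbps.
Video: 2.849 − 0.512 = 2.337 Mbps.

2.34 Mbps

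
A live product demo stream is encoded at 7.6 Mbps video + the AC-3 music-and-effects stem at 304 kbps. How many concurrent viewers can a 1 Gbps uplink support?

126

Audio: 304 kbps = 0.304 Mbps.
Per-viewer media rate: 7.904 Mbps.
1 Gbps = 1,000 Mbps; 1,000 / 7.904 = 126.52 → 126 viewers.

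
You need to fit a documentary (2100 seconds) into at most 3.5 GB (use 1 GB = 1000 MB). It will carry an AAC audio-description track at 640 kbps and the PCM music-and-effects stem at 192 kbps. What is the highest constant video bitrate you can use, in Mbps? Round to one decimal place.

Budget: 3.5 GB = 28000.0 Mb.
Total bitrate budget: 28000.0 Mb / 2100 s = 13.333 Mbps.
Audio total: 640 + 192 = 832 kbps = 0.832 Mbps.
Video: 13.333 − 0.832 = 12.501 Mbps.

12.5 Mbps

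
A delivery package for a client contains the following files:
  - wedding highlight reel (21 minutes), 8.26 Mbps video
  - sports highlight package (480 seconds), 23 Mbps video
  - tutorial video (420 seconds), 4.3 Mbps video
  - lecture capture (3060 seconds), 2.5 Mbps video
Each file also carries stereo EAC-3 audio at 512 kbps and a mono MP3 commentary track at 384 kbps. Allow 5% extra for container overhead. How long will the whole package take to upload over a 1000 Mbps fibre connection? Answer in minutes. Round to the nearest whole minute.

1 minutes

Audio total: 512 + 384 = 896 kbps = 0.896 Mbps.
wedding highlight reel: 9.156 Mbps × 1260 s × 1.05 = 12113.4 Mb
sports highlight package: 23.896 Mbps × 480 s × 1.05 = 12043.6 Mb
tutorial video: 5.196 Mbps × 420 s × 1.05 = 2291.4 Mb
lecture capture: 3.396 Mbps × 3060 s × 1.05 = 10911.3 Mb
Total: 37359.8 Mb = 4670.0 MB.
At 1000 Mbps: 37359.8 / 1000 = 37 s ≈ 0.623 minutes.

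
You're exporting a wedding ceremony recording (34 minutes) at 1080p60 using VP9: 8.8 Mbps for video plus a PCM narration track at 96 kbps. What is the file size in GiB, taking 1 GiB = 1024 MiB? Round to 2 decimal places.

34 min = 2040 s
Audio: 96 kbps = 0.096 Mbps.
Total bitrate: 8.8 + 0.096 = 8.896 Mbps.
Stream data: 8.896 Mbps × 2040 s = 18147.8 Mb.
18,148 Mb = 2,268,480,000 bytes ÷ 1,073,741,824 = 2.113 GiB.

2.11 GiB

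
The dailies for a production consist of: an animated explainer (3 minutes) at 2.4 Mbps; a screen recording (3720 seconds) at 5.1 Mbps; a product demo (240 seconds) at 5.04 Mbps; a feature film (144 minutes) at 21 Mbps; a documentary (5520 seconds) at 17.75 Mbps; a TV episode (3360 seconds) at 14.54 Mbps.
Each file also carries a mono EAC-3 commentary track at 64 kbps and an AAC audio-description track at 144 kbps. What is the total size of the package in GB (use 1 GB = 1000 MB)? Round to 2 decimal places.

44.17 GB

Audio total: 64 + 144 = 208 kbps = 0.208 Mbps.
animated explainer: 2.608 Mbps × 180 s = 469.4 Mb
screen recording: 5.308 Mbps × 3720 s = 19745.8 Mb
product demo: 5.248 Mbps × 240 s = 1259.5 Mb
feature film: 21.208 Mbps × 8640 s = 183237.1 Mb
documentary: 17.958 Mbps × 5520 s = 99128.2 Mb
TV episode: 14.748 Mbps × 3360 s = 49553.3 Mb
Total: 353393.3 Mb = 44174.2 MB.
= 44.17 GB.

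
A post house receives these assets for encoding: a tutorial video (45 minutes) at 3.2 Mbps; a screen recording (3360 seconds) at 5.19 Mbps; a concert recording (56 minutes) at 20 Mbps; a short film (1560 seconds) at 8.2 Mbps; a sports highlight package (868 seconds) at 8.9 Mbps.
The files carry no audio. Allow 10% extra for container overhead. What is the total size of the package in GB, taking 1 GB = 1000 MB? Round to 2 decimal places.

tutorial video: 3.200 Mbps × 2700 s × 1.10 = 9504.0 Mb
screen recording: 5.190 Mbps × 3360 s × 1.10 = 19182.2 Mb
concert recording: 20.000 Mbps × 3360 s × 1.10 = 73920.0 Mb
short film: 8.200 Mbps × 1560 s × 1.10 = 14071.2 Mb
sports highlight package: 8.900 Mbps × 868 s × 1.10 = 8497.7 Mb
Total: 125175.2 Mb = 15646.9 MB.
= 15.65 GB.

15.65 GB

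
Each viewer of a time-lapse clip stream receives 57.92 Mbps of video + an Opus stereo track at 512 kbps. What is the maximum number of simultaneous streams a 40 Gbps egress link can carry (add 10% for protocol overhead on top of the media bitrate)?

622

Audio: 512 kbps = 0.512 Mbps.
Per-viewer media rate: 58.432 Mbps.
On the wire with 10% overhead: 64.275 Mbps.
40 Gbps = 40,000 Mbps; 40,000 / 64.275 = 622.32 → 622 viewers.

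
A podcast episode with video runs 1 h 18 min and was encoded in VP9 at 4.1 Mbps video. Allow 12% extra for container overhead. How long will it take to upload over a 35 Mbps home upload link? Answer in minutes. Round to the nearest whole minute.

1 h 18 min = 78 min = 4680 s
File: 4.100 Mbps × 4680 s = 19188.0 Mb.
With 12% container overhead: ×1.12. → 21490.6 Mb.
At 35 Mbps: 21490.6 / 35 = 614.0 s ≈ 10.2 minutes.

10 minutes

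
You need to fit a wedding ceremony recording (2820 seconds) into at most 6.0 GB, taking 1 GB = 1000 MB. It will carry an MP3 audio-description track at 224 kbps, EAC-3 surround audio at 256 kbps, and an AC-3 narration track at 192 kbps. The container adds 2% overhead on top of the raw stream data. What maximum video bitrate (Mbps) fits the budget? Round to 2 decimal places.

16.02 Mbps

Budget: 6.0 GB = 48000.0 Mb.
Stream payload after overhead: 48000.0 / 1.02 = 47058.8 Mb.
Total bitrate budget: 47058.8 Mb / 2820 s = 16.688 Mbps.
Audio total: 224 + 256 + 192 = 672 kbps = 0.672 Mbps.
Video: 16.688 − 0.672 = 16.016 Mbps.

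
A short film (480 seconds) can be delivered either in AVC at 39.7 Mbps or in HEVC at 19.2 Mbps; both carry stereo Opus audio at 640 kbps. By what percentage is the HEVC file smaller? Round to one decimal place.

50.8%

Audio: 640 kbps = 0.640 Mbps.
AVC: 40.340 Mbps × 480 s = 19363.2 Mb = 2.420 GB.
HEVC: 19.840 Mbps × 480 s = 9523.2 Mb = 1.190 GB.
Reduction: (1 − 1.190/2.420) × 100 = 50.82%.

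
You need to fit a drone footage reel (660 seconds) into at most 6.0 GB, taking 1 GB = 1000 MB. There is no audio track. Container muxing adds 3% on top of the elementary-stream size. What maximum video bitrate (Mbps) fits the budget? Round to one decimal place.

Budget: 6.0 GB = 48000.0 Mb.
Stream payload after overhead: 48000.0 / 1.03 = 46601.9 Mb.
Total bitrate budget: 46601.9 Mb / 660 s = 70.609 Mbps.

70.6 Mbps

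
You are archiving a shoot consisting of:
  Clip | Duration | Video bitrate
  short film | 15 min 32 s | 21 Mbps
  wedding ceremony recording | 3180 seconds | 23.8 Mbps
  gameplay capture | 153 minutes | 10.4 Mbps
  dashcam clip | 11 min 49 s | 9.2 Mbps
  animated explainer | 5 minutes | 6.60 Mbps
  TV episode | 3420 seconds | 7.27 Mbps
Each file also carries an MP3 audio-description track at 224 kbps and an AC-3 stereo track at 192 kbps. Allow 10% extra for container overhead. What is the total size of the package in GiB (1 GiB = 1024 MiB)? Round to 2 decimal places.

29.64 GiB

Audio total: 224 + 192 = 416 kbps = 0.416 Mbps.
short film: 21.416 Mbps × 932 s × 1.10 = 21955.7 Mb
wedding ceremony recording: 24.216 Mbps × 3180 s × 1.10 = 84707.6 Mb
gameplay capture: 10.816 Mbps × 9180 s × 1.10 = 109220.0 Mb
dashcam clip: 9.616 Mbps × 709 s × 1.10 = 7499.5 Mb
animated explainer: 7.016 Mbps × 300 s × 1.10 = 2315.3 Mb
TV episode: 7.686 Mbps × 3420 s × 1.10 = 28914.7 Mb
Total: 254612.7 Mb = 31826.6 MB.
= 29.64 GiB.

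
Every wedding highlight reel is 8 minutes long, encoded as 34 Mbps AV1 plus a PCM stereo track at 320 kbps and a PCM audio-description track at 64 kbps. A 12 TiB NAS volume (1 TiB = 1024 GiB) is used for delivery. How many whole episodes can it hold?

6395

8 min = 480 s
Audio total: 320 + 64 = 384 kbps = 0.384 Mbps.
Total bitrate: 34.384 Mbps.
Per item: 34.384 Mbps × 480 s = 16,504 Mb = 2,063 MB.
Capacity: 12 TiB = 105,553,116 Mb; 6395.48 items → 6395 complete.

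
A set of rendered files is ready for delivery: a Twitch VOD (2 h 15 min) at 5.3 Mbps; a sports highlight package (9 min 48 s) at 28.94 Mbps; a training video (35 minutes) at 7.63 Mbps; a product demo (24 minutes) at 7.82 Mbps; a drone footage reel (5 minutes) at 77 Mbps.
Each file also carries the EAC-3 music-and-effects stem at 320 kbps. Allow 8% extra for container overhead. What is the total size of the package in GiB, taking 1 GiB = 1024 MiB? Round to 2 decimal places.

Audio: 320 kbps = 0.320 Mbps.
Twitch VOD: 5.620 Mbps × 8100 s × 1.08 = 49163.8 Mb
sports highlight package: 29.260 Mbps × 588 s × 1.08 = 18581.3 Mb
training video: 7.950 Mbps × 2100 s × 1.08 = 18030.6 Mb
product demo: 8.140 Mbps × 1440 s × 1.08 = 12659.3 Mb
drone footage reel: 77.320 Mbps × 300 s × 1.08 = 25051.7 Mb
Total: 123486.6 Mb = 15435.8 MB.
= 14.38 GiB.

14.38 GiB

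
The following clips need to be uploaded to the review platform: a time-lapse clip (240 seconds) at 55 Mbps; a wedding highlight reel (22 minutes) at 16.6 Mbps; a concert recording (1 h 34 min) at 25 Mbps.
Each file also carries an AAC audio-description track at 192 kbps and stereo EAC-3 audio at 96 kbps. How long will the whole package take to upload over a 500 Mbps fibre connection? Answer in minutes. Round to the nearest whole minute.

Audio total: 192 + 96 = 288 kbps = 0.288 Mbps.
time-lapse clip: 55.288 Mbps × 240 s = 13269.1 Mb
wedding highlight reel: 16.888 Mbps × 1320 s = 22292.2 Mb
concert recording: 25.288 Mbps × 5640 s = 142624.3 Mb
Total: 178185.6 Mb = 22273.2 MB.
At 500 Mbps: 178185.6 / 500 = 356 s ≈ 5.94 minutes.

6 minutes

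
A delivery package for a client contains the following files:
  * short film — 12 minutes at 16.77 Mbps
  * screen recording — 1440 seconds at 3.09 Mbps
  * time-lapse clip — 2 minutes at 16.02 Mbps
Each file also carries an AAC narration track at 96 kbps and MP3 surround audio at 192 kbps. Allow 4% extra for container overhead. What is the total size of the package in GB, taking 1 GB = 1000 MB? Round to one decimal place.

2.5 GB

Audio total: 96 + 192 = 288 kbps = 0.288 Mbps.
short film: 17.058 Mbps × 720 s × 1.04 = 12773.0 Mb
screen recording: 3.378 Mbps × 1440 s × 1.04 = 5058.9 Mb
time-lapse clip: 16.308 Mbps × 120 s × 1.04 = 2035.2 Mb
Total: 19867.2 Mb = 2483.4 MB.
= 2.483 GB.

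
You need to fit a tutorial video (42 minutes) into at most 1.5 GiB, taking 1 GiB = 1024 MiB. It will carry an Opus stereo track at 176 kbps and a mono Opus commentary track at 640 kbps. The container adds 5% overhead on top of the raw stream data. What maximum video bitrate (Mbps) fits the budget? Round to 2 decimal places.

4.05 Mbps

Budget: 1.5 GiB = 12884.9 Mb.
Stream payload after overhead: 12884.9 / 1.05 = 12271.3 Mb.
42 min = 2520 s
Total bitrate budget: 12271.3 Mb / 2520 s = 4.870 Mbps.
Audio total: 176 + 640 = 816 kbps = 0.816 Mbps.
Video: 4.870 − 0.816 = 4.054 Mbps.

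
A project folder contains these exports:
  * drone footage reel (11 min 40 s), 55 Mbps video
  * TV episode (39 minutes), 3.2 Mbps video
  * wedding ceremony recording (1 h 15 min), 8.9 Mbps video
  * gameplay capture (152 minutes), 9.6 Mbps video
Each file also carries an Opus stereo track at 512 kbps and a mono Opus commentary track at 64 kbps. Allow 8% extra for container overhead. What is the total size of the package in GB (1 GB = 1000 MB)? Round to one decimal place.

Audio total: 512 + 64 = 576 kbps = 0.576 Mbps.
drone footage reel: 55.576 Mbps × 700 s × 1.08 = 42015.5 Mb
TV episode: 3.776 Mbps × 2340 s × 1.08 = 9542.7 Mb
wedding ceremony recording: 9.476 Mbps × 4500 s × 1.08 = 46053.4 Mb
gameplay capture: 10.176 Mbps × 9120 s × 1.08 = 100229.5 Mb
Total: 197841.1 Mb = 24730.1 MB.
= 24.73 GB.

24.7 GB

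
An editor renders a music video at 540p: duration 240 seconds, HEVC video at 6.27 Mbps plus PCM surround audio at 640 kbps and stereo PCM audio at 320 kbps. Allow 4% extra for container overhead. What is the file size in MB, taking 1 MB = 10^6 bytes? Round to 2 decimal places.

225.58 MB

Audio total: 640 + 320 = 960 kbps = 0.960 Mbps.
Total bitrate: 6.27 + 0.960 = 7.230 Mbps.
Stream data: 7.230 Mbps × 240 s = 1735.2 Mb.
With 4% container overhead: ×1.04.
1,805 Mb ÷ 8 = 225.6 MB → 225.6 MB.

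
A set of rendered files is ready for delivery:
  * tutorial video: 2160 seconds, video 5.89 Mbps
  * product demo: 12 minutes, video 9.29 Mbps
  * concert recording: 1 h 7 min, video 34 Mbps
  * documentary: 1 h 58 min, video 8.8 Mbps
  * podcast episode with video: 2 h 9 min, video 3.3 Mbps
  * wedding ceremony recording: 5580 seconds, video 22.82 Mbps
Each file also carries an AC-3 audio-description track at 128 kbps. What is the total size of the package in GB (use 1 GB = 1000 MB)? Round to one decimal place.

46.8 GB

Audio: 128 kbps = 0.128 Mbps.
tutorial video: 6.018 Mbps × 2160 s = 12998.9 Mb
product demo: 9.418 Mbps × 720 s = 6781.0 Mb
concert recording: 34.128 Mbps × 4020 s = 137194.6 Mb
documentary: 8.928 Mbps × 7080 s = 63210.2 Mb
podcast episode with video: 3.428 Mbps × 7740 s = 26532.7 Mb
wedding ceremony recording: 22.948 Mbps × 5580 s = 128049.8 Mb
Total: 374767.2 Mb = 46845.9 MB.
= 46.85 GB.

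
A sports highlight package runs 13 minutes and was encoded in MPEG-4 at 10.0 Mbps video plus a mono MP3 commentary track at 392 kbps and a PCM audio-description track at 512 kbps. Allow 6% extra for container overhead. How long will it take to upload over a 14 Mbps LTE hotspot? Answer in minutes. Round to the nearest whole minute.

11 minutes

13 min = 780 s
Audio total: 392 + 512 = 904 kbps = 0.904 Mbps.
Total bitrate: 10.904 Mbps.
File: 10.904 Mbps × 780 s = 8505.1 Mb.
With 6% container overhead: ×1.06. → 9015.4 Mb.
At 14 Mbps: 9015.4 / 14 = 644.0 s ≈ 10.7 minutes.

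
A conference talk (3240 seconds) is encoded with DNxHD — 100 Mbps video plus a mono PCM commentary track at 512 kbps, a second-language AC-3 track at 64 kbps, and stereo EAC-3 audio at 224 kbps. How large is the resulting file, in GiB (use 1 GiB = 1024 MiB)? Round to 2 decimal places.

38.02 GiB

Audio total: 512 + 64 + 224 = 800 kbps = 0.800 Mbps.
Total bitrate: 100 + 0.800 = 100.800 Mbps.
Stream data: 100.800 Mbps × 3240 s = 326592.0 Mb.
326,592 Mb = 40,824,000,000 bytes ÷ 1,073,741,824 = 38.02 GiB.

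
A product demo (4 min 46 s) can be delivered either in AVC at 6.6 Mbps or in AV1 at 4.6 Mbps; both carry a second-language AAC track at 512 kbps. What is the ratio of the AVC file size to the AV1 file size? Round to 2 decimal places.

1.39

4 min 46 s = 286 s
Audio: 512 kbps = 0.512 Mbps.
AVC: 7.112 Mbps × 286 s = 2034.0 Mb = 254.254 MB.
AV1: 5.112 Mbps × 286 s = 1462.0 Mb = 182.754 MB.
Ratio: 254.254 / 182.754 = 1.391.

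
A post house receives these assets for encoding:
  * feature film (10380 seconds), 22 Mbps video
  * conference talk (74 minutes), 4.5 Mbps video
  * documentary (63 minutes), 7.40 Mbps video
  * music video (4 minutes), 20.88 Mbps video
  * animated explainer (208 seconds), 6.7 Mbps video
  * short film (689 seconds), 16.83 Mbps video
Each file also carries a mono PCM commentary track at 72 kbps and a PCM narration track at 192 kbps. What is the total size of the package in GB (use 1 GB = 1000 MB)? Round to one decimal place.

37.4 GB

Audio total: 72 + 192 = 264 kbps = 0.264 Mbps.
feature film: 22.264 Mbps × 10380 s = 231100.3 Mb
conference talk: 4.764 Mbps × 4440 s = 21152.2 Mb
documentary: 7.664 Mbps × 3780 s = 28969.9 Mb
music video: 21.144 Mbps × 240 s = 5074.6 Mb
animated explainer: 6.964 Mbps × 208 s = 1448.5 Mb
short film: 17.094 Mbps × 689 s = 11777.8 Mb
Total: 299523.2 Mb = 37440.4 MB.
= 37.44 GB.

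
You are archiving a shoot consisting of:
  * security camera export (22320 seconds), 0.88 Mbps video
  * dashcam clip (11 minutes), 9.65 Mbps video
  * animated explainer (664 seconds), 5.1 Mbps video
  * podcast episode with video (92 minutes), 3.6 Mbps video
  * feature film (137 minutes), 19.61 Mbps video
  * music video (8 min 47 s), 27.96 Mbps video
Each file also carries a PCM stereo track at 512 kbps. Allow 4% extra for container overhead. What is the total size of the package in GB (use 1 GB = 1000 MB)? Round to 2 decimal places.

Audio: 512 kbps = 0.512 Mbps.
security camera export: 1.392 Mbps × 22320 s × 1.04 = 32312.2 Mb
dashcam clip: 10.162 Mbps × 660 s × 1.04 = 6975.2 Mb
animated explainer: 5.612 Mbps × 664 s × 1.04 = 3875.4 Mb
podcast episode with video: 4.112 Mbps × 5520 s × 1.04 = 23606.2 Mb
feature film: 20.122 Mbps × 8220 s × 1.04 = 172019.0 Mb
music video: 28.472 Mbps × 527 s × 1.04 = 15604.9 Mb
Total: 254392.9 Mb = 31799.1 MB.
= 31.80 GB.

31.80 GB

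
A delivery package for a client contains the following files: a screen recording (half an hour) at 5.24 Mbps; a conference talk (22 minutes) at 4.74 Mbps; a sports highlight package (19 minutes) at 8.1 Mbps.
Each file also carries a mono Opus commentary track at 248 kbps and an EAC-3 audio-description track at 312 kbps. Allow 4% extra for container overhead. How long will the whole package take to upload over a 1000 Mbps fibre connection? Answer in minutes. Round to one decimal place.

Audio total: 248 + 312 = 560 kbps = 0.560 Mbps.
screen recording: 5.800 Mbps × 1800 s × 1.04 = 10857.6 Mb
conference talk: 5.300 Mbps × 1320 s × 1.04 = 7275.8 Mb
sports highlight package: 8.660 Mbps × 1140 s × 1.04 = 10267.3 Mb
Total: 28400.7 Mb = 3550.1 MB.
At 1000 Mbps: 28400.7 / 1000 = 28 s ≈ 0.473 minutes.

0.5 minutes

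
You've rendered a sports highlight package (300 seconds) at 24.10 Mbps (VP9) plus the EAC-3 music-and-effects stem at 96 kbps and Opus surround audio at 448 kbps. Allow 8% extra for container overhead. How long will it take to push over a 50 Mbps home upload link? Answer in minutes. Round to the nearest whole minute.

3 minutes

Audio total: 96 + 448 = 544 kbps = 0.544 Mbps.
Total bitrate: 24.644 Mbps.
File: 24.644 Mbps × 300 s = 7393.2 Mb.
With 8% container overhead: ×1.08. → 7984.7 Mb.
At 50 Mbps: 7984.7 / 50 = 159.7 s ≈ 2.66 minutes.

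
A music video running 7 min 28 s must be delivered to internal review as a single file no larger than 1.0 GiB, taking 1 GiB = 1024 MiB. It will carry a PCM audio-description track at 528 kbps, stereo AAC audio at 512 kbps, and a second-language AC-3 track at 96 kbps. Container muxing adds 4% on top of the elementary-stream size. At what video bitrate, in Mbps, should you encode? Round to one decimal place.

17.3 Mbps

Budget: 1.0 GiB = 8589.9 Mb.
Stream payload after overhead: 8589.9 / 1.04 = 8259.6 Mb.
7 min 28 s = 448 s
Total bitrate budget: 8259.6 Mb / 448 s = 18.437 Mbps.
Audio total: 528 + 512 + 96 = 1136 kbps = 1.136 Mbps.
Video: 18.437 − 1.136 = 17.301 Mbps.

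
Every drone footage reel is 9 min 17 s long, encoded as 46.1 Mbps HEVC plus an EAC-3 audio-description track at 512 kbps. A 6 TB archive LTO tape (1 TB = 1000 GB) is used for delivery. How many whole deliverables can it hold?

1848

9 min 17 s = 557 s
Audio: 512 kbps = 0.512 Mbps.
Total bitrate: 46.612 Mbps.
Per item: 46.612 Mbps × 557 s = 25,963 Mb = 3,245 MB.
Capacity: 6 TB = 48,000,000 Mb; 1848.79 items → 1848 complete.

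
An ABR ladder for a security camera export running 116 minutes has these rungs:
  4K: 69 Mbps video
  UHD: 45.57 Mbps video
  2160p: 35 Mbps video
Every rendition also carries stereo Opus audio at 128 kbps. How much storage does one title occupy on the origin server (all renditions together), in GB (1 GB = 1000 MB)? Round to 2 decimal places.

116 min = 6960 s
Audio: 128 kbps = 0.128 Mbps.
Sum of rendition bitrates: (69+0.128) + (45.57+0.128) + (35+0.128) = 149.954 Mbps.
× 6960 s = 1,043,680 Mb = 130,460 MB = 130.5 GB.

130.46 GB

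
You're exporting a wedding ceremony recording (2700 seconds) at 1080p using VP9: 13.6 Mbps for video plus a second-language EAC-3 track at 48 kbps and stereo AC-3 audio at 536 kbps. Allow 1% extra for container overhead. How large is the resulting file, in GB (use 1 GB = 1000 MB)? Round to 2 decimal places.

4.83 GB

Audio total: 48 + 536 = 584 kbps = 0.584 Mbps.
Total bitrate: 13.6 + 0.584 = 14.184 Mbps.
Stream data: 14.184 Mbps × 2700 s = 38296.8 Mb.
With 1% container overhead: ×1.01.
38,680 Mb ÷ 8 = 4,835 MB → 4.835 GB.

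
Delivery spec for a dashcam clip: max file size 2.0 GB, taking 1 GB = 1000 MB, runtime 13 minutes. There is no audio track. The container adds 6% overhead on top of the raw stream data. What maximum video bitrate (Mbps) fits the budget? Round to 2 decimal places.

19.35 Mbps

Budget: 2.0 GB = 16000.0 Mb.
Stream payload after overhead: 16000.0 / 1.06 = 15094.3 Mb.
13 min = 780 s
Total bitrate budget: 15094.3 Mb / 780 s = 19.352 Mbps.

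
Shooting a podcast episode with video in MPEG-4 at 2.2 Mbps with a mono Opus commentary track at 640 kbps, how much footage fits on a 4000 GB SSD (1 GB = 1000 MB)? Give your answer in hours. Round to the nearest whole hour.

Audio: 640 kbps = 0.640 Mbps.
Total bitrate: 2.2 + 0.640 = 2.840 Mbps.
Capacity: 4000 GB = 32,000,000 Mb.
Recording time: 32,000,000 / 2.840 = 11,267,606 s ≈ 3,130 hours.

3130 hours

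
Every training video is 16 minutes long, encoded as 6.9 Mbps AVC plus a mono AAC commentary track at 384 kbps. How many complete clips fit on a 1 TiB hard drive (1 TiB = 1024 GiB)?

1257

16 min = 960 s
Audio: 384 kbps = 0.384 Mbps.
Total bitrate: 7.284 Mbps.
Per item: 7.284 Mbps × 960 s = 6,993 Mb = 874.1 MB.
Capacity: 1 TiB = 8,796,093 Mb; 1257.91 items → 1257 complete.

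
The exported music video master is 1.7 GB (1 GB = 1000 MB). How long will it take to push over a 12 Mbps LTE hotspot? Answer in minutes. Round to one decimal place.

File: 1.7 GB = 13600.0 Mb.
At 12 Mbps: 13600.0 / 12 = 1133.3 s ≈ 18.9 minutes.

18.9 minutes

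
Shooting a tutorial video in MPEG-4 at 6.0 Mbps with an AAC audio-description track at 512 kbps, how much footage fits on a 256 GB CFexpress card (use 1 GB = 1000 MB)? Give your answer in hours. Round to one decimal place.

87.4 hours

Audio: 512 kbps = 0.512 Mbps.
Total bitrate: 6.0 + 0.512 = 6.512 Mbps.
Capacity: 256 GB = 2,048,000 Mb.
Recording time: 2,048,000 / 6.512 = 314,496 s ≈ 87.4 hours.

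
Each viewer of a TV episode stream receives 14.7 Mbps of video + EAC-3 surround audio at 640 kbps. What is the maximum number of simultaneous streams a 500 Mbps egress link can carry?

32

Audio: 640 kbps = 0.640 Mbps.
Per-viewer media rate: 15.340 Mbps.
500 Mbps = 500.0 Mbps; 500.0 / 15.340 = 32.59 → 32 viewers.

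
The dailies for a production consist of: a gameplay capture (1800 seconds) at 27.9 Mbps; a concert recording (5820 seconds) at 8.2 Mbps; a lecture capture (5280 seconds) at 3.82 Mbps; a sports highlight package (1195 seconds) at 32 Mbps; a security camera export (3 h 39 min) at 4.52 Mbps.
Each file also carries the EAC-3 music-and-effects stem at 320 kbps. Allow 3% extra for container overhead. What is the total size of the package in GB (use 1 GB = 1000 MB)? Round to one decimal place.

Audio: 320 kbps = 0.320 Mbps.
gameplay capture: 28.220 Mbps × 1800 s × 1.03 = 52319.9 Mb
concert recording: 8.520 Mbps × 5820 s × 1.03 = 51074.0 Mb
lecture capture: 4.140 Mbps × 5280 s × 1.03 = 22515.0 Mb
sports highlight package: 32.320 Mbps × 1195 s × 1.03 = 39781.1 Mb
security camera export: 4.840 Mbps × 13140 s × 1.03 = 65505.5 Mb
Total: 231195.4 Mb = 28899.4 MB.
= 28.90 GB.

28.9 GB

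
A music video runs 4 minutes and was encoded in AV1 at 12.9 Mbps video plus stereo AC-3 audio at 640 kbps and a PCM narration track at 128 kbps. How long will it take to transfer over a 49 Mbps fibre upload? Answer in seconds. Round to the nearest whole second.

4 min = 240 s
Audio total: 640 + 128 = 768 kbps = 0.768 Mbps.
Total bitrate: 13.668 Mbps.
File: 13.668 Mbps × 240 s = 3280.3 Mb.
At 49 Mbps: 3280.3 / 49 = 66.9 s ≈ 66.9 seconds.

67 seconds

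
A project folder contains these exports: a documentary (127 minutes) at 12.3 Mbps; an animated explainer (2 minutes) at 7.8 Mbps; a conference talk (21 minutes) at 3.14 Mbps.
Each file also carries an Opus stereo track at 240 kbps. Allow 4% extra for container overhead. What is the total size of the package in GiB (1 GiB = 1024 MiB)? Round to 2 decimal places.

12.20 GiB

Audio: 240 kbps = 0.240 Mbps.
documentary: 12.540 Mbps × 7620 s × 1.04 = 99377.0 Mb
animated explainer: 8.040 Mbps × 120 s × 1.04 = 1003.4 Mb
conference talk: 3.380 Mbps × 1260 s × 1.04 = 4429.2 Mb
Total: 104809.5 Mb = 13101.2 MB.
= 12.20 GiB.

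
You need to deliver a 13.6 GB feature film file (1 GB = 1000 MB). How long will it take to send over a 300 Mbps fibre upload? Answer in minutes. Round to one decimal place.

File: 13.6 GB = 108800.0 Mb.
At 300 Mbps: 108800.0 / 300 = 362.7 s ≈ 6.04 minutes.

6.0 minutes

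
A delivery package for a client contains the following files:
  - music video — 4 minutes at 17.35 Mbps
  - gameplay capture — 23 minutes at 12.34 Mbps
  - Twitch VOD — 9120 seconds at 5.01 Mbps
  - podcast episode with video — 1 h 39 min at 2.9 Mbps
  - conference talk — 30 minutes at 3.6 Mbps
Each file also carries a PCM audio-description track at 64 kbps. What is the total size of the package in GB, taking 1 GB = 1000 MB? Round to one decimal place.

11.5 GB

Audio: 64 kbps = 0.064 Mbps.
music video: 17.414 Mbps × 240 s = 4179.4 Mb
gameplay capture: 12.404 Mbps × 1380 s = 17117.5 Mb
Twitch VOD: 5.074 Mbps × 9120 s = 46274.9 Mb
podcast episode with video: 2.964 Mbps × 5940 s = 17606.2 Mb
conference talk: 3.664 Mbps × 1800 s = 6595.2 Mb
Total: 91773.1 Mb = 11471.6 MB.
= 11.47 GB.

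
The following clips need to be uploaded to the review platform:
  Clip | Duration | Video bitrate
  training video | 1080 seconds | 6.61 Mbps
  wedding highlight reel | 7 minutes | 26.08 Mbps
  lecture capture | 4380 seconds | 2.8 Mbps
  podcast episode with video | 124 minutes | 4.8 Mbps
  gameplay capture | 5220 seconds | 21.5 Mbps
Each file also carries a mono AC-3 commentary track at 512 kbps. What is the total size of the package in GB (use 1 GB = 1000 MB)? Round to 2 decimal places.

23.47 GB

Audio: 512 kbps = 0.512 Mbps.
training video: 7.122 Mbps × 1080 s = 7691.8 Mb
wedding highlight reel: 26.592 Mbps × 420 s = 11168.6 Mb
lecture capture: 3.312 Mbps × 4380 s = 14506.6 Mb
podcast episode with video: 5.312 Mbps × 7440 s = 39521.3 Mb
gameplay capture: 22.012 Mbps × 5220 s = 114902.6 Mb
Total: 187790.9 Mb = 23473.9 MB.
= 23.47 GB.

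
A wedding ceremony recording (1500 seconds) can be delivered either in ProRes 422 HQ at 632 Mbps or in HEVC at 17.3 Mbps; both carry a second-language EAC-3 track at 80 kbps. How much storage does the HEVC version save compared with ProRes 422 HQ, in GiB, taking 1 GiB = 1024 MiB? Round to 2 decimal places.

Audio: 80 kbps = 0.080 Mbps.
ProRes 422 HQ: 632.080 Mbps × 1500 s = 948120.0 Mb = 110.376 GiB.
HEVC: 17.380 Mbps × 1500 s = 26070.0 Mb = 3.035 GiB.
Saving: 110.376 − 3.035 = 107.341 GiB.

107.34 GiB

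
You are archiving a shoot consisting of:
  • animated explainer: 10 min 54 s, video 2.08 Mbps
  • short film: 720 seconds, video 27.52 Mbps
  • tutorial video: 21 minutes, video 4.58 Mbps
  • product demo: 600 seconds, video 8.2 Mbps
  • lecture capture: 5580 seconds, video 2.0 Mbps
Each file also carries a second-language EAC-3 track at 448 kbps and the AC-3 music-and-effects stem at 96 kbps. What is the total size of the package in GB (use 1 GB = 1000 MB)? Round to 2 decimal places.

Audio total: 448 + 96 = 544 kbps = 0.544 Mbps.
animated explainer: 2.624 Mbps × 654 s = 1716.1 Mb
short film: 28.064 Mbps × 720 s = 20206.1 Mb
tutorial video: 5.124 Mbps × 1260 s = 6456.2 Mb
product demo: 8.744 Mbps × 600 s = 5246.4 Mb
lecture capture: 2.544 Mbps × 5580 s = 14195.5 Mb
Total: 47820.3 Mb = 5977.5 MB.
= 5.978 GB.

5.98 GB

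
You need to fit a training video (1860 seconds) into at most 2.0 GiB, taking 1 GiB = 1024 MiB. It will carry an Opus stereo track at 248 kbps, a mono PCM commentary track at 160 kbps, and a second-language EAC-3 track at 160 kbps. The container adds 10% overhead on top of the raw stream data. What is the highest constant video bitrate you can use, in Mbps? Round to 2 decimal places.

7.83 Mbps

Budget: 2.0 GiB = 17179.9 Mb.
Stream payload after overhead: 17179.9 / 1.10 = 15618.1 Mb.
Total bitrate budget: 15618.1 Mb / 1860 s = 8.397 Mbps.
Audio total: 248 + 160 + 160 = 568 kbps = 0.568 Mbps.
Video: 8.397 − 0.568 = 7.829 Mbps.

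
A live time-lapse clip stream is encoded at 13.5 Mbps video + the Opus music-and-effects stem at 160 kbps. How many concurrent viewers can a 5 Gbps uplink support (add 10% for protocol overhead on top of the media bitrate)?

Audio: 160 kbps = 0.160 Mbps.
Per-viewer media rate: 13.660 Mbps.
On the wire with 10% overhead: 15.026 Mbps.
5 Gbps = 5,000 Mbps; 5,000 / 15.026 = 332.76 → 332 viewers.

332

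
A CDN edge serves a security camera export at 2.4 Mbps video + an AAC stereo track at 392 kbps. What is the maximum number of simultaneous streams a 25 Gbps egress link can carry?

8954

Audio: 392 kbps = 0.392 Mbps.
Per-viewer media rate: 2.792 Mbps.
25 Gbps = 25,000 Mbps; 25,000 / 2.792 = 8954.15 → 8954 viewers.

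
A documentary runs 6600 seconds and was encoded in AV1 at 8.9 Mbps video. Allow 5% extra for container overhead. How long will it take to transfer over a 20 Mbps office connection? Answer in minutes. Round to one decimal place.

51.4 minutes

File: 8.900 Mbps × 6600 s = 58740.0 Mb.
With 5% container overhead: ×1.05. → 61677.0 Mb.
At 20 Mbps: 61677.0 / 20 = 3083.8 s ≈ 51.4 minutes.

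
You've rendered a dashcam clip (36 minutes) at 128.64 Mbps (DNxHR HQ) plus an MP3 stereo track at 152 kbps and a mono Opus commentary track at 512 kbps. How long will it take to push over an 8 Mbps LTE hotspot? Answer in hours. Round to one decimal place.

36 min = 2160 s
Audio total: 152 + 512 = 664 kbps = 0.664 Mbps.
Total bitrate: 129.304 Mbps.
File: 129.304 Mbps × 2160 s = 279296.6 Mb.
At 8 Mbps: 279296.6 / 8 = 34912.1 s ≈ 9.7 hours.

9.7 hours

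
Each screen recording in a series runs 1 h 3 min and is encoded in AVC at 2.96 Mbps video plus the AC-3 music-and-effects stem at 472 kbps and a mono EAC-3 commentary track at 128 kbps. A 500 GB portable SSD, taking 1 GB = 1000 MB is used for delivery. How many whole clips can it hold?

297

1 h 3 min = 63 min = 3780 s
Audio total: 472 + 128 = 600 kbps = 0.600 Mbps.
Total bitrate: 3.560 Mbps.
Per item: 3.560 Mbps × 3780 s = 13,457 Mb = 1,682 MB.
Capacity: 500 GB = 4,000,000 Mb; 297.25 items → 297 complete.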